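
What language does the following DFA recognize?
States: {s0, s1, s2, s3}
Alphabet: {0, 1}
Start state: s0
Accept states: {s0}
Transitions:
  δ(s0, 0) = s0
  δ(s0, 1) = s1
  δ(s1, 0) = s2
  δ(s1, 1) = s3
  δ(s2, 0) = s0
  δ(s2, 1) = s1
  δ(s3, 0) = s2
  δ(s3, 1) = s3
Testing a few strings:
  '111' → reject
  '11' → reject
  '101' → reject
  '00' → accept
State roles: s0=value ≡ 0 (mod 4); s1=value ≡ 1 (mod 4); s2=value ≡ 2 (mod 4); s3=value ≡ 3 (mod 4)
All binary strings representing a multiple of 4 (read in base 2; leading zeros allowed and ε counts as 0)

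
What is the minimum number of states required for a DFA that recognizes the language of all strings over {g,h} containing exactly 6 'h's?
By Myhill–Nerode, count the distinguishable equivalence classes: 8 classes — having seen 0, 1, …, 6, or >6 copies of 'h'; the count-6 class is the only accepting one and >6 is dead.
8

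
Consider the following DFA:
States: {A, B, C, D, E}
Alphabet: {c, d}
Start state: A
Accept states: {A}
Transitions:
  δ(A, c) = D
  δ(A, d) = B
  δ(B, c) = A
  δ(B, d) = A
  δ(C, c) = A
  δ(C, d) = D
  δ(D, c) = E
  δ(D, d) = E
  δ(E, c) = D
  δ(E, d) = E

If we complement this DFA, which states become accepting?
Complement accept states = All states \ Original accept states
= {A, B, C, D, E} \ {A}
{B, C, D, E}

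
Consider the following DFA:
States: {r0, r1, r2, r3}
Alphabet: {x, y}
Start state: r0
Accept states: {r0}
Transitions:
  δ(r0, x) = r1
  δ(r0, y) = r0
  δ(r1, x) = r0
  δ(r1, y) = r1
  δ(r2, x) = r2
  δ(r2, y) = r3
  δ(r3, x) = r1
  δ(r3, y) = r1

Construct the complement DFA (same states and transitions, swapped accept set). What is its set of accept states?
Complement accept states = All states \ Original accept states
= {r0, r1, r2, r3} \ {r0}
{r1, r2, r3}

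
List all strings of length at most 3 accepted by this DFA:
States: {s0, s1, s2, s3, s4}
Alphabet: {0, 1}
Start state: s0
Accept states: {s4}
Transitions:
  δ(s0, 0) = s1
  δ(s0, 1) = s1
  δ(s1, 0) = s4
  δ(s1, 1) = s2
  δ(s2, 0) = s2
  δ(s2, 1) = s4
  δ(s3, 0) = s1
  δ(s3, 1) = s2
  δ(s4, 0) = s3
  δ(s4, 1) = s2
00, 10, 011, 111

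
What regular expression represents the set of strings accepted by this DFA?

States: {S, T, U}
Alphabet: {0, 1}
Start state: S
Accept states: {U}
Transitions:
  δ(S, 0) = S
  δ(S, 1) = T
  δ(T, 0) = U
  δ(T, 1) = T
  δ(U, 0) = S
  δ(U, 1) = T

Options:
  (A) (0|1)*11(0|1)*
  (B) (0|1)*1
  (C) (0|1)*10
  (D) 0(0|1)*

Check each option against the DFA on short strings; one disagreement eliminates an option:
  (A) (0|1)*11(0|1)*: on '10' the DFA goes S → T → U and accepts (U ∈ Accept), but the regex does not match it → eliminate
  (B) (0|1)*1: on '1' the DFA goes S → T and rejects (T ∉ Accept), but the regex matches it → eliminate
  (C) (0|1)*10: agrees with the DFA on every string of length ≤ 6
  (D) 0(0|1)*: on '0' the DFA goes S → S and rejects (S ∉ Accept), but the regex matches it → eliminate
Only (C) is consistent with the DFA.
(C) (0|1)*10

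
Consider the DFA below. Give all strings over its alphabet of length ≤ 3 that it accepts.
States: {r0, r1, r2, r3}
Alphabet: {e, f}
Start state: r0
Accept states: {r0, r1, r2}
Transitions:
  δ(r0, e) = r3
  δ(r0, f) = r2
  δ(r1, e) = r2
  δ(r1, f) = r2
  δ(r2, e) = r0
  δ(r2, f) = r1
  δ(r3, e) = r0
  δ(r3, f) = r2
ε, f, ee, ef, fe, ff, eef, efe, eff, fef, ffe, fff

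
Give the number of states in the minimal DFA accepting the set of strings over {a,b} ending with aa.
By Myhill–Nerode, count the distinguishable equivalence classes: 3 classes — one per longest suffix of the input that is a prefix of 'aa' (lengths 0 through 2); only the length-2 class is accepting.
3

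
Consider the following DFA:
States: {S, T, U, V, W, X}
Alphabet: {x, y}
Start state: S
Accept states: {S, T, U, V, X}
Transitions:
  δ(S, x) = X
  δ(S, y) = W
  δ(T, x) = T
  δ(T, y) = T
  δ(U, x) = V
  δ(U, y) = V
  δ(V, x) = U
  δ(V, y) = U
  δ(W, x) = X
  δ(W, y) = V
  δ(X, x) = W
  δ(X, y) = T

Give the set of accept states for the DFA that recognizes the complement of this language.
Complement accept states = All states \ Original accept states
= {S, T, U, V, W, X} \ {S, T, U, V, X}
{W}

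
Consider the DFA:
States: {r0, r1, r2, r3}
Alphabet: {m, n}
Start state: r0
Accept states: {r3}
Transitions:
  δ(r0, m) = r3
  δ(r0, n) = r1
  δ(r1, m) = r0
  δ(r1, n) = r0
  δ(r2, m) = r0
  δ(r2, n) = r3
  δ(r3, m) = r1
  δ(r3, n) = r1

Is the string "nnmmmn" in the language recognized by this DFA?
Processing string "nnmmmn":
  r0 --n--> r1
  r1 --n--> r0
  r0 --m--> r3
  r3 --m--> r1
  r1 --m--> r0
  r0 --n--> r1
Final state: r1
Accept states: {r3}
No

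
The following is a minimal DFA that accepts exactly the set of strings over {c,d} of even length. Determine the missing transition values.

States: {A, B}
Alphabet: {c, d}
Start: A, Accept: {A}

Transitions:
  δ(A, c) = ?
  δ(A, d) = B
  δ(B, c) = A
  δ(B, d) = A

From the language and accept set, identify what each state tracks — A: even length so far; B: odd length so far.
Each missing δ(q, a) is the state matching the new tracked value after reading a.
δ(A, c) = B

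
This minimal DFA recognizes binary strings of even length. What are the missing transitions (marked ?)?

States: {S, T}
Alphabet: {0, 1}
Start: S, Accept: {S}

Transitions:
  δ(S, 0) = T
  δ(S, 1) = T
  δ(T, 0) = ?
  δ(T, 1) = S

From the language and accept set, identify what each state tracks — S: even length so far; T: odd length so far.
Each missing δ(q, a) is the state matching the new tracked value after reading a.
δ(T, 0) = S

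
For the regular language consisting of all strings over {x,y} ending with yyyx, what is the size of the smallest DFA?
By Myhill–Nerode, count the distinguishable equivalence classes: 5 classes — one per longest suffix of the input that is a prefix of 'yyyx' (lengths 0 through 4); only the length-4 class is accepting.
5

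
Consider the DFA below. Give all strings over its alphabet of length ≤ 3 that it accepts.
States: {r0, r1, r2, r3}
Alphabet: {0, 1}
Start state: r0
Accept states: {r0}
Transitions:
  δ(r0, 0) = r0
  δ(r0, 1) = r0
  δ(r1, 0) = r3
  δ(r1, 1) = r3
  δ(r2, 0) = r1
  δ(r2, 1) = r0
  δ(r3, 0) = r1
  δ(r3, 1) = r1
ε, 0, 1, 00, 01, 10, 11, 000, 001, 010, 011, 100, 101, 110, 111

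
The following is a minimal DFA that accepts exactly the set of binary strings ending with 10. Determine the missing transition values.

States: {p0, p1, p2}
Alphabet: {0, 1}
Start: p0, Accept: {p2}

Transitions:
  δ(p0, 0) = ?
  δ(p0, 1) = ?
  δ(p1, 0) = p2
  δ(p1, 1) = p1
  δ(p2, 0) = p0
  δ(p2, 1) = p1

From the language and accept set, identify what each state tracks — p0: no suffix match; p1: one trailing 1; p2: suffix is 10.
Each missing δ(q, a) is the state matching the new tracked value after reading a.
δ(p0, 0) = p0; δ(p0, 1) = p1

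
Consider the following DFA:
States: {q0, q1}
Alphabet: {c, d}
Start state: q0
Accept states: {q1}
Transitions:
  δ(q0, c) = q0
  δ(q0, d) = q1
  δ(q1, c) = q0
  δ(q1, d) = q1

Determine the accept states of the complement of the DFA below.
Complement accept states = All states \ Original accept states
= {q0, q1} \ {q1}
{q0}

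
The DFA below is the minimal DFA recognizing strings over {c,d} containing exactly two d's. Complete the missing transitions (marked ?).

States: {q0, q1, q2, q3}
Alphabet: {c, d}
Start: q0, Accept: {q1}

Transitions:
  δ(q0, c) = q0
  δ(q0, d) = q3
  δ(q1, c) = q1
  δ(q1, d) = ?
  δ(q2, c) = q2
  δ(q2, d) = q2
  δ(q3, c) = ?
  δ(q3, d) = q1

From the language and accept set, identify what each state tracks — q0: zero d's; q1: two d's; q2: ≥ three d's (dead); q3: one d.
Each missing δ(q, a) is the state matching the new tracked value after reading a.
δ(q1, d) = q2; δ(q3, c) = q3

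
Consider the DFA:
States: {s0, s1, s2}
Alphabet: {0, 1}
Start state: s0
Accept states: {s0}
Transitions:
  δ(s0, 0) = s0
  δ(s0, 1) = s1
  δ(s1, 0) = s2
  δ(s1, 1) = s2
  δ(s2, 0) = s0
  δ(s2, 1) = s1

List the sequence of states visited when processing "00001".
read '0': s0 → s0
  read '0': s0 → s0
  read '0': s0 → s0
  read '0': s0 → s0
  read '1': s0 → s1
s0 -> s0 -> s0 -> s0 -> s0 -> s1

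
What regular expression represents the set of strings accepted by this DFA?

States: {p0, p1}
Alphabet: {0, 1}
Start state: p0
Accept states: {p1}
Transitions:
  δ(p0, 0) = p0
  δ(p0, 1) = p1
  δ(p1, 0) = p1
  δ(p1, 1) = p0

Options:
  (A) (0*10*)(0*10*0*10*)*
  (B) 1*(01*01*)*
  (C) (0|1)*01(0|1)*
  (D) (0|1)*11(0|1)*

Check each option against the DFA on short strings; one disagreement eliminates an option:
  (A) (0*10*)(0*10*0*10*)*: agrees with the DFA on every string of length ≤ 6
  (B) 1*(01*01*)*: on ε the DFA stays in p0 and rejects (p0 ∉ Accept), but the regex matches it → eliminate
  (C) (0|1)*01(0|1)*: on '1' the DFA goes p0 → p1 and accepts (p1 ∈ Accept), but the regex does not match it → eliminate
  (D) (0|1)*11(0|1)*: on '1' the DFA goes p0 → p1 and accepts (p1 ∈ Accept), but the regex does not match it → eliminate
Only (A) is consistent with the DFA.
(A) (0*10*)(0*10*0*10*)*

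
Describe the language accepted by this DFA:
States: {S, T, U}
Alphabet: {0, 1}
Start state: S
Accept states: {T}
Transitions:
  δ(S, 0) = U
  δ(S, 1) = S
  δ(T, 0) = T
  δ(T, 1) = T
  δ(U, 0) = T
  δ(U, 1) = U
Testing a few strings:
  '11' → reject
  '110' → reject
  '1' → reject
  '111' → reject
State roles: S=zero 0's seen; T=≥ two 0's seen; U=one 0 seen
All binary strings containing at least two 0's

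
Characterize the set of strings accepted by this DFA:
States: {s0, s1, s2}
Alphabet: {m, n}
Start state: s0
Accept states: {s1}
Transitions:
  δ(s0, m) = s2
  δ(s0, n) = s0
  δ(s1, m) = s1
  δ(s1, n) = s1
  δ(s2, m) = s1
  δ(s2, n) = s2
Testing a few strings:
  'mmnn' → accept
  'nmmn' → accept
  'mmmn' → accept
  'nnm' → reject
State roles: s0=zero m's seen; s1=≥ two m's seen; s2=one m seen
All strings over {m,n} containing at least two m's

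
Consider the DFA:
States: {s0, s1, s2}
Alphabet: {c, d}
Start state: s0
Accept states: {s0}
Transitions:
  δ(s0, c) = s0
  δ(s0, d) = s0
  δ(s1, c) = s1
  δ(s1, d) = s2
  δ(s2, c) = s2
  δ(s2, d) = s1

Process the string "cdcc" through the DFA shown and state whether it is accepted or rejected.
Processing string "cdcc":
  s0 --c--> s0
  s0 --d--> s0
  s0 --c--> s0
  s0 --c--> s0
Final state: s0
Accept states: {s0}
Yes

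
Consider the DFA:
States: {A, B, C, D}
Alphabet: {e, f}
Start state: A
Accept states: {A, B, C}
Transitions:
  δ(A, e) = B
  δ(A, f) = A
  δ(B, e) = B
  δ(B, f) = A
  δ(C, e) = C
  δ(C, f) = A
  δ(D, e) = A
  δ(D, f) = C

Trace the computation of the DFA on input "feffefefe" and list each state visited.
read 'f': A → A
  read 'e': A → B
  read 'f': B → A
  read 'f': A → A
  read 'e': A → B
  read 'f': B → A
  read 'e': A → B
  read 'f': B → A
  read 'e': A → B
A -> A -> B -> A -> A -> B -> A -> B -> A -> B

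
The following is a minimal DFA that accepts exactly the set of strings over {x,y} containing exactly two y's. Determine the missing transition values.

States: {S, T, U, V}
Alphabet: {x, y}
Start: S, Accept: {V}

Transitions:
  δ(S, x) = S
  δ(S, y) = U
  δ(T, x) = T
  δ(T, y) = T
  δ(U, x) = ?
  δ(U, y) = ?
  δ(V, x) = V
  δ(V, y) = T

From the language and accept set, identify what each state tracks — S: zero y's; T: ≥ three y's (dead); U: one y; V: two y's.
Each missing δ(q, a) is the state matching the new tracked value after reading a.
δ(U, x) = U; δ(U, y) = V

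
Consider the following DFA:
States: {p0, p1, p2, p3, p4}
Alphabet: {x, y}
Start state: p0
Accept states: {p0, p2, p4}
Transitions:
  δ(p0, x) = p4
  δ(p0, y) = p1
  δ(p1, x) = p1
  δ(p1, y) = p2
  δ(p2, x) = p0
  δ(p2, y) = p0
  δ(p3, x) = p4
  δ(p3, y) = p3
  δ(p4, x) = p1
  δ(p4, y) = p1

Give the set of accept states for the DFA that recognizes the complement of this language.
Complement accept states = All states \ Original accept states
= {p0, p1, p2, p3, p4} \ {p0, p2, p4}
{p1, p3}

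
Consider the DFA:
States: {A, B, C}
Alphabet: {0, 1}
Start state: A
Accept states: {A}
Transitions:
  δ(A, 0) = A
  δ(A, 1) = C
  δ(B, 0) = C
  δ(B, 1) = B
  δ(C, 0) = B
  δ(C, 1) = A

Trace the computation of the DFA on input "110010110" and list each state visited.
read '1': A → C
  read '1': C → A
  read '0': A → A
  read '0': A → A
  read '1': A → C
  read '0': C → B
  read '1': B → B
  read '1': B → B
  read '0': B → C
A -> C -> A -> A -> A -> C -> B -> B -> B -> C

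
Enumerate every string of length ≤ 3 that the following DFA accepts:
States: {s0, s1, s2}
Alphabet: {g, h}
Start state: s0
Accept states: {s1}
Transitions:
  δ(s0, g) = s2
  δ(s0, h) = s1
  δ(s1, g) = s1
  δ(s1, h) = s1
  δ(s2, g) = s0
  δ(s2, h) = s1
h, gh, hg, hh, ggh, ghg, ghh, hgg, hgh, hhg, hhh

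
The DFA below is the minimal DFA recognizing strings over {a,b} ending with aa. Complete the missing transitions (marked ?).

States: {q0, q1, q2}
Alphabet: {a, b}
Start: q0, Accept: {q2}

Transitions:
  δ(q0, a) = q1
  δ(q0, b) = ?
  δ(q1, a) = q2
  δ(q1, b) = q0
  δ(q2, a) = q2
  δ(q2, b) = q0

From the language and accept set, identify what each state tracks — q0: last symbol not a; q1: one trailing a; q2: two trailing a's.
Each missing δ(q, a) is the state matching the new tracked value after reading a.
δ(q0, b) = q0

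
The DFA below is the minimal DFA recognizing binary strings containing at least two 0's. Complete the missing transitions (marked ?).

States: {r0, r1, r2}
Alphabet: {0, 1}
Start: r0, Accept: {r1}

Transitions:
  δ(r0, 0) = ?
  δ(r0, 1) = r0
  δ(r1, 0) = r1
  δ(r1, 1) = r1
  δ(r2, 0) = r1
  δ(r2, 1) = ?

From the language and accept set, identify what each state tracks — r0: zero 0's seen; r1: ≥ two 0's seen; r2: one 0 seen.
Each missing δ(q, a) is the state matching the new tracked value after reading a.
δ(r0, 0) = r2; δ(r2, 1) = r2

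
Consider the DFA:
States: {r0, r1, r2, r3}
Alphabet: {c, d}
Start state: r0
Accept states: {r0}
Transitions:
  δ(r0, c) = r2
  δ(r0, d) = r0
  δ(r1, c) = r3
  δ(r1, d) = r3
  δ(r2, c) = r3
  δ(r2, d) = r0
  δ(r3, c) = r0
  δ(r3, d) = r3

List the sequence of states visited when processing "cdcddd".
read 'c': r0 → r2
  read 'd': r2 → r0
  read 'c': r0 → r2
  read 'd': r2 → r0
  read 'd': r0 → r0
  read 'd': r0 → r0
r0 -> r2 -> r0 -> r2 -> r0 -> r0 -> r0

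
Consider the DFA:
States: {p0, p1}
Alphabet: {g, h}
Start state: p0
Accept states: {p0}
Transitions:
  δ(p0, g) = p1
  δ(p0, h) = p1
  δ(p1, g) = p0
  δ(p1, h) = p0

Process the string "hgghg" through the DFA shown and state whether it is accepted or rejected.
Processing string "hgghg":
  p0 --h--> p1
  p1 --g--> p0
  p0 --g--> p1
  p1 --h--> p0
  p0 --g--> p1
Final state: p1
Accept states: {p0}
No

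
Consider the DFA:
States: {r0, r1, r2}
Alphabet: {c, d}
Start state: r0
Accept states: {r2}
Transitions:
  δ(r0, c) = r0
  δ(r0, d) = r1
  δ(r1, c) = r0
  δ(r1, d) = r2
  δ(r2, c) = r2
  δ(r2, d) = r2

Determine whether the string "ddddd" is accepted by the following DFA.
Processing string "ddddd":
  r0 --d--> r1
  r1 --d--> r2
  r2 --d--> r2
  r2 --d--> r2
  r2 --d--> r2
Final state: r2
Accept states: {r2}
Yes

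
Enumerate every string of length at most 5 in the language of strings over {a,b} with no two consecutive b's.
ε, a, b, aa, ab, ba, aaa, aab, aba, baa, bab, aaaa, aaab, aaba, abaa, abab, baaa, baab, baba, aaaaa, aaaab, aaaba, aabaa, aabab, abaaa, abaab, ababa, baaaa, baaab, baaba, babaa, babab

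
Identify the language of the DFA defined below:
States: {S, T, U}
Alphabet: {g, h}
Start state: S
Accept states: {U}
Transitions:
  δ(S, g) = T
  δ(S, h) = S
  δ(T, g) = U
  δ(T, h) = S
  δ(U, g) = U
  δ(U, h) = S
Testing a few strings:
  'g' → reject
  'h' → reject
  'gg' → accept
  'gh' → reject
State roles: S=last symbol not g; T=one trailing g; U=two trailing g's
All strings over {g,h} ending with gg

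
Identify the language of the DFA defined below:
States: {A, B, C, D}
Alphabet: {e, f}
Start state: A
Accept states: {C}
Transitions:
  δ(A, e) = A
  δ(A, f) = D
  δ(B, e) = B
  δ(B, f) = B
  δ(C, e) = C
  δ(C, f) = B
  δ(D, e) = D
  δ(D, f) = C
Testing a few strings:
  'fff' → reject
  'efe' → reject
  'ff' → accept
  'fe' → reject
State roles: A=zero f's; B=≥ three f's (dead); C=two f's; D=one f
All strings over {e,f} containing exactly two f's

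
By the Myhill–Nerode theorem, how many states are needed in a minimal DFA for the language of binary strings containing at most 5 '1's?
By Myhill–Nerode, count the distinguishable equivalence classes: 7 classes — having seen 0, 1, …, 5, or >5 copies of '1'; counts 0 through 5 are accepting and >5 is dead.
7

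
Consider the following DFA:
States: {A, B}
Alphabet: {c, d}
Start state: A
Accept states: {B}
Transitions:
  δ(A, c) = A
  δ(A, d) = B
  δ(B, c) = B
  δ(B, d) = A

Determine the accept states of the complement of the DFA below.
Complement accept states = All states \ Original accept states
= {A, B} \ {B}
{A}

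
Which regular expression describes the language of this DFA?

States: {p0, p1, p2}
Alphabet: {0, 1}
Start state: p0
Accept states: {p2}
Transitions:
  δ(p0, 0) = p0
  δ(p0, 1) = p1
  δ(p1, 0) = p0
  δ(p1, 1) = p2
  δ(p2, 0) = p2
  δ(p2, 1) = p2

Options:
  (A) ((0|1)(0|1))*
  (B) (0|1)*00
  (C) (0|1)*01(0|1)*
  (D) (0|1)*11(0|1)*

Check each option against the DFA on short strings; one disagreement eliminates an option:
  (A) ((0|1)(0|1))*: on ε the DFA stays in p0 and rejects (p0 ∉ Accept), but the regex matches it → eliminate
  (B) (0|1)*00: on '00' the DFA goes p0 → p0 → p0 and rejects (p0 ∉ Accept), but the regex matches it → eliminate
  (C) (0|1)*01(0|1)*: on '01' the DFA goes p0 → p0 → p1 and rejects (p1 ∉ Accept), but the regex matches it → eliminate
  (D) (0|1)*11(0|1)*: agrees with the DFA on every string of length ≤ 6
Only (D) is consistent with the DFA.
(D) (0|1)*11(0|1)*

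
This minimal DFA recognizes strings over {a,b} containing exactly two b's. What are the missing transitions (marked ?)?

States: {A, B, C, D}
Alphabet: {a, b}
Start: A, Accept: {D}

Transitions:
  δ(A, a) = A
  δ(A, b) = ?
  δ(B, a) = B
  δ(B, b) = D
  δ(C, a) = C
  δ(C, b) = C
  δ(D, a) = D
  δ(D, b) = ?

From the language and accept set, identify what each state tracks — A: zero b's; B: one b; C: ≥ three b's (dead); D: two b's.
Each missing δ(q, a) is the state matching the new tracked value after reading a.
δ(A, b) = B; δ(D, b) = C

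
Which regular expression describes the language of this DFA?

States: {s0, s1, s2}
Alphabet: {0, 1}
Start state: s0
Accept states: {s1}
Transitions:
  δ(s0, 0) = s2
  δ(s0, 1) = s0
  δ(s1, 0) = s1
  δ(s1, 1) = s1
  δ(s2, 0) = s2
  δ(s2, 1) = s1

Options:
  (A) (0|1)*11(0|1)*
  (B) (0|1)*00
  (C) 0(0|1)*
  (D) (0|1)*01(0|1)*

Check each option against the DFA on short strings; one disagreement eliminates an option:
  (A) (0|1)*11(0|1)*: on '01' the DFA goes s0 → s2 → s1 and accepts (s1 ∈ Accept), but the regex does not match it → eliminate
  (B) (0|1)*00: on '00' the DFA goes s0 → s2 → s2 and rejects (s2 ∉ Accept), but the regex matches it → eliminate
  (C) 0(0|1)*: on '0' the DFA goes s0 → s2 and rejects (s2 ∉ Accept), but the regex matches it → eliminate
  (D) (0|1)*01(0|1)*: agrees with the DFA on every string of length ≤ 6
Only (D) is consistent with the DFA.
(D) (0|1)*01(0|1)*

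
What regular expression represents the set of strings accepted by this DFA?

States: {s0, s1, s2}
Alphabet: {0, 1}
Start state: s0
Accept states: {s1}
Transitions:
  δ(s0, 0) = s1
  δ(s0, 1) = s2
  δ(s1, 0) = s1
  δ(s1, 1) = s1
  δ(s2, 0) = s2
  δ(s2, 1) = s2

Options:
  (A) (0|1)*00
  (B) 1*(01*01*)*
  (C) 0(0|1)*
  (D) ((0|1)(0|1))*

Check each option against the DFA on short strings; one disagreement eliminates an option:
  (A) (0|1)*00: on '0' the DFA goes s0 → s1 and accepts (s1 ∈ Accept), but the regex does not match it → eliminate
  (B) 1*(01*01*)*: on ε the DFA stays in s0 and rejects (s0 ∉ Accept), but the regex matches it → eliminate
  (C) 0(0|1)*: agrees with the DFA on every string of length ≤ 6
  (D) ((0|1)(0|1))*: on ε the DFA stays in s0 and rejects (s0 ∉ Accept), but the regex matches it → eliminate
Only (C) is consistent with the DFA.
(C) 0(0|1)*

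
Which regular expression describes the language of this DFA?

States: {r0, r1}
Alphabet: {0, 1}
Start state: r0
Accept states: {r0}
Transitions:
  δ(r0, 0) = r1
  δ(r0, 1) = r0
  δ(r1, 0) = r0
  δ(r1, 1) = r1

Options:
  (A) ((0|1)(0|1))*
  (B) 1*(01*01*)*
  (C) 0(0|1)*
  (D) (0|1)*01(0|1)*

Check each option against the DFA on short strings; one disagreement eliminates an option:
  (A) ((0|1)(0|1))*: on '1' the DFA goes r0 → r0 and accepts (r0 ∈ Accept), but the regex does not match it → eliminate
  (B) 1*(01*01*)*: agrees with the DFA on every string of length ≤ 6
  (C) 0(0|1)*: on ε the DFA stays in r0 and accepts (r0 ∈ Accept), but the regex does not match it → eliminate
  (D) (0|1)*01(0|1)*: on ε the DFA stays in r0 and accepts (r0 ∈ Accept), but the regex does not match it → eliminate
Only (B) is consistent with the DFA.
(B) 1*(01*01*)*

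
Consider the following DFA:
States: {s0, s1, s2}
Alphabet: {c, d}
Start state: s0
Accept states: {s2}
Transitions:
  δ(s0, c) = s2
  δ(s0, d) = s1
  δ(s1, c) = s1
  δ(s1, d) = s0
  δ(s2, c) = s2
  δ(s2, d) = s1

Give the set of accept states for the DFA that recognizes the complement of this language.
Complement accept states = All states \ Original accept states
= {s0, s1, s2} \ {s2}
{s0, s1}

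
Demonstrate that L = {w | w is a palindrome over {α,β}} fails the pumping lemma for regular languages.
Assume L is regular with pumping length p. Idea: pumping the leading α-block breaks the symmetry.
Choose s = α^p β α^p (a palindrome of length 2p+1 ≥ p). By the pumping lemma, s = xyz with |xy| ≤ p, |y| > 0, so y = α^k with k > 0 (xy lies entirely in the first α^p). Then xy²z = α^(p+k) β α^p, which is not a palindrome since p+k ≠ p.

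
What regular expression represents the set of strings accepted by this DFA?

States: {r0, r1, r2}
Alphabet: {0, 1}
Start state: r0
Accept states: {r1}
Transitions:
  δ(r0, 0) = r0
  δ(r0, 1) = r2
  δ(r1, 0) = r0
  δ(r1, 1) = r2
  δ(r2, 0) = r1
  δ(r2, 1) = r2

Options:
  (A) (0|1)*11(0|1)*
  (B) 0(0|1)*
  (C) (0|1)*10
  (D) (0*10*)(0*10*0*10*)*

Check each option against the DFA on short strings; one disagreement eliminates an option:
  (A) (0|1)*11(0|1)*: on '10' the DFA goes r0 → r2 → r1 and accepts (r1 ∈ Accept), but the regex does not match it → eliminate
  (B) 0(0|1)*: on '0' the DFA goes r0 → r0 and rejects (r0 ∉ Accept), but the regex matches it → eliminate
  (C) (0|1)*10: agrees with the DFA on every string of length ≤ 6
  (D) (0*10*)(0*10*0*10*)*: on '1' the DFA goes r0 → r2 and rejects (r2 ∉ Accept), but the regex matches it → eliminate
Only (C) is consistent with the DFA.
(C) (0|1)*10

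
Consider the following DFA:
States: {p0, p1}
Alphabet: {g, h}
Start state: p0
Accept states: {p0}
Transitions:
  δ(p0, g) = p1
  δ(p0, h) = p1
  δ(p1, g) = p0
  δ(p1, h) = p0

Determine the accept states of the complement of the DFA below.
Complement accept states = All states \ Original accept states
= {p0, p1} \ {p0}
{p1}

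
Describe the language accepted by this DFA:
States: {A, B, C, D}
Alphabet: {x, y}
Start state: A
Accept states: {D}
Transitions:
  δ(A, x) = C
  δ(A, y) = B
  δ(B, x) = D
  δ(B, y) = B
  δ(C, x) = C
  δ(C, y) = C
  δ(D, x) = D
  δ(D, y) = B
Testing a few strings:
  'x' → reject
  'y' → reject
  'xyyy' → reject
  'yx' → accept
State roles: A=no input read; B=started with y, last symbol y; C=started with x (dead); D=started with y, last symbol x
All strings over {x,y} that start with y and end with x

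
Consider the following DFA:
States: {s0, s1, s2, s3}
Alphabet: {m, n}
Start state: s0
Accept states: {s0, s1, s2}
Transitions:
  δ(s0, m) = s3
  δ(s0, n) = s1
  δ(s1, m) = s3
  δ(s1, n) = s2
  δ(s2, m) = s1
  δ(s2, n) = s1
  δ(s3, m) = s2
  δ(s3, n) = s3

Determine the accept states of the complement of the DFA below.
Complement accept states = All states \ Original accept states
= {s0, s1, s2, s3} \ {s0, s1, s2}
{s3}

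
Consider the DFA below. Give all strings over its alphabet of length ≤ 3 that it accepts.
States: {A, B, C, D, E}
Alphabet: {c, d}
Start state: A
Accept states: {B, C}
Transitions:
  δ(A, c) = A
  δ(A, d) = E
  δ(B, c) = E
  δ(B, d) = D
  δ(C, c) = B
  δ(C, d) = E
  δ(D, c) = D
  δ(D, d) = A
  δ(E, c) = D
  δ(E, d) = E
None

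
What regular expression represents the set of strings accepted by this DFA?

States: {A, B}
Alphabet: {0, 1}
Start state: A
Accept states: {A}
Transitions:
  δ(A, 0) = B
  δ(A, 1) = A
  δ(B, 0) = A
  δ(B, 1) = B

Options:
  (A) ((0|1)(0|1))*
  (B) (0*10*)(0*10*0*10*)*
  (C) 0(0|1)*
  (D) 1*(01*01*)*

Check each option against the DFA on short strings; one disagreement eliminates an option:
  (A) ((0|1)(0|1))*: on '1' the DFA goes A → A and accepts (A ∈ Accept), but the regex does not match it → eliminate
  (B) (0*10*)(0*10*0*10*)*: on ε the DFA stays in A and accepts (A ∈ Accept), but the regex does not match it → eliminate
  (C) 0(0|1)*: on ε the DFA stays in A and accepts (A ∈ Accept), but the regex does not match it → eliminate
  (D) 1*(01*01*)*: agrees with the DFA on every string of length ≤ 6
Only (D) is consistent with the DFA.
(D) 1*(01*01*)*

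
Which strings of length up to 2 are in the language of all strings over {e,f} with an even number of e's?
ε, f, ee, ff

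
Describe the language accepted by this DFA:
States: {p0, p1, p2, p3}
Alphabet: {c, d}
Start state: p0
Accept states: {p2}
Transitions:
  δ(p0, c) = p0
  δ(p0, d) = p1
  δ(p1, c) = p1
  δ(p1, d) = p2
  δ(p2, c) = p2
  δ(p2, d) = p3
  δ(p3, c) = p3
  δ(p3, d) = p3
Testing a few strings:
  'cd' → reject
  'c' → reject
  'dc' → reject
  'cdcc' → reject
State roles: p0=zero d's; p1=one d; p2=two d's; p3=≥ three d's (dead)
All strings over {c,d} containing exactly two d's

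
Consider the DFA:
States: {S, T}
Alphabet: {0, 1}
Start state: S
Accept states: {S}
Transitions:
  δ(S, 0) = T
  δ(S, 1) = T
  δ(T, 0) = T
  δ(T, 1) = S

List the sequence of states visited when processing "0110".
read '0': S → T
  read '1': T → S
  read '1': S → T
  read '0': T → T
S -> T -> S -> T -> T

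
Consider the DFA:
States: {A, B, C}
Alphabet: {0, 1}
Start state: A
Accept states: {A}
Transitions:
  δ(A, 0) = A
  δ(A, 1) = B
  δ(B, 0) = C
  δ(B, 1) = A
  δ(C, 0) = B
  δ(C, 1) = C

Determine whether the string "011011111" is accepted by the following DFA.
Processing string "011011111":
  A --0--> A
  A --1--> B
  B --1--> A
  A --0--> A
  A --1--> B
  B --1--> A
  A --1--> B
  B --1--> A
  A --1--> B
Final state: B
Accept states: {A}
No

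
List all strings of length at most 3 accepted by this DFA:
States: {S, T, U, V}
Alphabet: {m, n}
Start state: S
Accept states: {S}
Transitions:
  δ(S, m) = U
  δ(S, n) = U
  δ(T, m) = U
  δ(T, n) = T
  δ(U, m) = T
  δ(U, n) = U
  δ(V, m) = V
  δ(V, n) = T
ε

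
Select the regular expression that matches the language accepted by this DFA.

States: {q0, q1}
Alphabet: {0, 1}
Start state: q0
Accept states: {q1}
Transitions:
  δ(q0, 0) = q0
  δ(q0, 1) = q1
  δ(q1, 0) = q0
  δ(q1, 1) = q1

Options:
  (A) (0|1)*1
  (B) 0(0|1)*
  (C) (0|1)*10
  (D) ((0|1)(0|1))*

Check each option against the DFA on short strings; one disagreement eliminates an option:
  (A) (0|1)*1: agrees with the DFA on every string of length ≤ 6
  (B) 0(0|1)*: on '0' the DFA goes q0 → q0 and rejects (q0 ∉ Accept), but the regex matches it → eliminate
  (C) (0|1)*10: on '1' the DFA goes q0 → q1 and accepts (q1 ∈ Accept), but the regex does not match it → eliminate
  (D) ((0|1)(0|1))*: on ε the DFA stays in q0 and rejects (q0 ∉ Accept), but the regex matches it → eliminate
Only (A) is consistent with the DFA.
(A) (0|1)*1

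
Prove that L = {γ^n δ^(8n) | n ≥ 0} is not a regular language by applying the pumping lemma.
Assume L is regular with pumping length p. Idea: pumping the γ-block breaks the 1:8 ratio.
Choose s = γ^p δ^(8p) (length 9p ≥ p). By the pumping lemma, s = xyz with |xy| ≤ p, |y| > 0, so y = γ^k with k ≥ 1. Then xy²z = γ^(p+k) δ^(8p). For this to be in L we would need 8p = 8(p+k), i.e. 8k = 0, contradicting k ≥ 1. So xy²z ∉ L.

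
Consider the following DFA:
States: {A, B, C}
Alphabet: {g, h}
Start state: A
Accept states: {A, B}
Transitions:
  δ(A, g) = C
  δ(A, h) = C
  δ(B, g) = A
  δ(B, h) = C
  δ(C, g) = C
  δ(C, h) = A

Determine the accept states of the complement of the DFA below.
Complement accept states = All states \ Original accept states
= {A, B, C} \ {A, B}
{C}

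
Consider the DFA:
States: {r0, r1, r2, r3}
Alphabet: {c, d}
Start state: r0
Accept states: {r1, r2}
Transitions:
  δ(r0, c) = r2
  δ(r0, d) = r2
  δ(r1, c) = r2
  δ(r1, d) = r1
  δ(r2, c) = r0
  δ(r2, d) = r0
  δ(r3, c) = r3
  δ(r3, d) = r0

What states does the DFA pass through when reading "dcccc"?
read 'd': r0 → r2
  read 'c': r2 → r0
  read 'c': r0 → r2
  read 'c': r2 → r0
  read 'c': r0 → r2
r0 -> r2 -> r0 -> r2 -> r0 -> r2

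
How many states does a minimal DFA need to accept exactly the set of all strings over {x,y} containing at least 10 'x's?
By Myhill–Nerode, count the distinguishable equivalence classes: 11 classes — having seen 0, 1, …, 9, or ≥10 copies of 'x'; any two classes i < j (j ≤ 10) are distinguished by the string x^(10−j), which takes class j to 10 copies (accepted) but leaves class i below 10 (rejected).
11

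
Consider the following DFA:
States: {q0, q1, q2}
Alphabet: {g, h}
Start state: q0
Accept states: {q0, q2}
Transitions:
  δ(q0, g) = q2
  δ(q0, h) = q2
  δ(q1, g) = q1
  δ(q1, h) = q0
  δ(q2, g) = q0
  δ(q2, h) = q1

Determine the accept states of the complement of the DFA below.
Complement accept states = All states \ Original accept states
= {q0, q1, q2} \ {q0, q2}
{q1}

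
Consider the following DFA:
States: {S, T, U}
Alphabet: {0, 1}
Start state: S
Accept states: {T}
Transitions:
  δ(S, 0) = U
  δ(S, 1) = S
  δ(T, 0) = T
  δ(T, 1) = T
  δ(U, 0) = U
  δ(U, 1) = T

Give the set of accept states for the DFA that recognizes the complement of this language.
Complement accept states = All states \ Original accept states
= {S, T, U} \ {T}
{S, U}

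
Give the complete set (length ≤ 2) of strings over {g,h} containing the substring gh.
gh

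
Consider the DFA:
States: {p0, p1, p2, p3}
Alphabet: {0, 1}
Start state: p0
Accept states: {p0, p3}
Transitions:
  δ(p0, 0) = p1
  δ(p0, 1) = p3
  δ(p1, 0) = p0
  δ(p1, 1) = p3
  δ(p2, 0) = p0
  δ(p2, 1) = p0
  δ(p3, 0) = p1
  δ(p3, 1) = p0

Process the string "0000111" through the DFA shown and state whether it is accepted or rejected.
Processing string "0000111":
  p0 --0--> p1
  p1 --0--> p0
  p0 --0--> p1
  p1 --0--> p0
  p0 --1--> p3
  p3 --1--> p0
  p0 --1--> p3
Final state: p3
Accept states: {p0, p3}
Yes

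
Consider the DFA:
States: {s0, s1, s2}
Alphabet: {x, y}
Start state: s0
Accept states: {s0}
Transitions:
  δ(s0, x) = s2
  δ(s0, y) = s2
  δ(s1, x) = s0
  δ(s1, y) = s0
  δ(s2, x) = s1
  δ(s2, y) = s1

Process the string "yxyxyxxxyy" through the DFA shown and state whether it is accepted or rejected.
Processing string "yxyxyxxxyy":
  s0 --y--> s2
  s2 --x--> s1
  s1 --y--> s0
  s0 --x--> s2
  s2 --y--> s1
  s1 --x--> s0
  s0 --x--> s2
  s2 --x--> s1
  s1 --y--> s0
  s0 --y--> s2
Final state: s2
Accept states: {s0}
No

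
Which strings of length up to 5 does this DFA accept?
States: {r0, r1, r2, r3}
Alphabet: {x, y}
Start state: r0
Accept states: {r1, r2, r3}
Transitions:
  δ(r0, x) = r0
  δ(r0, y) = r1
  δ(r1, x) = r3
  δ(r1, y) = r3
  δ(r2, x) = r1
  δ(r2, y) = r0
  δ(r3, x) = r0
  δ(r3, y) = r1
y, xy, yx, yy, xxy, xyx, xyy, yxy, yyy, xxxy, xxyx, xxyy, xyxy, xyyy, yxxy, yxyx, yxyy, yyxy, yyyx, yyyy, xxxxy, xxxyx, xxxyy, xxyxy, xxyyy, xyxxy, xyxyx, xyxyy, xyyxy, xyyyx, xyyyy, yxxxy, yxxyx, yxxyy, yxyxy, yxyyy, yyxxy, yyxyx, yyxyy, yyyxy, yyyyy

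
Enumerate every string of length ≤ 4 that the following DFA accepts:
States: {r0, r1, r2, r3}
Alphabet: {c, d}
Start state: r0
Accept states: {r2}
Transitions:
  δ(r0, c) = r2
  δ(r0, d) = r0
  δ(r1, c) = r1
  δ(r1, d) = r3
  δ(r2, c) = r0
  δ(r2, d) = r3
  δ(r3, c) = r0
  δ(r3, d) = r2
c, dc, ccc, cdd, ddc, ccdc, cdcc, dccc, dcdd, dddc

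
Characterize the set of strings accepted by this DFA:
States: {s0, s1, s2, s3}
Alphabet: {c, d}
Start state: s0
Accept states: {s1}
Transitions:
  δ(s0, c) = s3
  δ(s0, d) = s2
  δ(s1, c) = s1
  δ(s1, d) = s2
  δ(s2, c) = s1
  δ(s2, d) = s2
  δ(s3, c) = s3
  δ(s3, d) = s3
Testing a few strings:
  'cd' → reject
  'ddcd' → reject
  'c' → reject
  'cddd' → reject
State roles: s0=no input read; s1=started with d, last symbol c; s2=started with d, last symbol d; s3=started with c (dead)
All strings over {c,d} that start with d and end with c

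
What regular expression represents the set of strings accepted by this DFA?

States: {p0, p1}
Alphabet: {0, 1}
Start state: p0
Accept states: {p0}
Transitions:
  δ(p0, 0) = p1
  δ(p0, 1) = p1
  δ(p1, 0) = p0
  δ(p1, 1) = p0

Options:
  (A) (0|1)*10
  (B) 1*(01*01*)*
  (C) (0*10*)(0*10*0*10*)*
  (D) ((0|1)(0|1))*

Check each option against the DFA on short strings; one disagreement eliminates an option:
  (A) (0|1)*10: on ε the DFA stays in p0 and accepts (p0 ∈ Accept), but the regex does not match it → eliminate
  (B) 1*(01*01*)*: on '1' the DFA goes p0 → p1 and rejects (p1 ∉ Accept), but the regex matches it → eliminate
  (C) (0*10*)(0*10*0*10*)*: on ε the DFA stays in p0 and accepts (p0 ∈ Accept), but the regex does not match it → eliminate
  (D) ((0|1)(0|1))*: agrees with the DFA on every string of length ≤ 6
Only (D) is consistent with the DFA.
(D) ((0|1)(0|1))*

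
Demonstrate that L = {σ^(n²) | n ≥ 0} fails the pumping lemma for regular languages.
Assume L is regular with pumping length p. Idea: pumping adds a fixed amount, but gaps between consecutive squares grow.
Choose s = σ^(p²) (length p² ≥ p). By the pumping lemma, s = xyz with |xy| ≤ p, |y| > 0, so |y| = k with 1 ≤ k ≤ p. Then |xy²z| = p²+k. Since p² < p²+k ≤ p²+p < (p+1)², the length p²+k lies strictly between consecutive squares, so it is not a perfect square and xy²z ∉ L.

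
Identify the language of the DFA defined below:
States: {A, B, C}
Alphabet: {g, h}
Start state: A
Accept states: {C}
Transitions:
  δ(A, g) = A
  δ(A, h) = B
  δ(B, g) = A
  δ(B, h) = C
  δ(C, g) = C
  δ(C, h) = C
Testing a few strings:
  'hggh' → reject
  'ghhg' → accept
  'hh' → accept
  'ghgh' → reject
State roles: A=no progress toward hh; B=one trailing h; C=substring hh seen
All strings over {g,h} containing the substring hh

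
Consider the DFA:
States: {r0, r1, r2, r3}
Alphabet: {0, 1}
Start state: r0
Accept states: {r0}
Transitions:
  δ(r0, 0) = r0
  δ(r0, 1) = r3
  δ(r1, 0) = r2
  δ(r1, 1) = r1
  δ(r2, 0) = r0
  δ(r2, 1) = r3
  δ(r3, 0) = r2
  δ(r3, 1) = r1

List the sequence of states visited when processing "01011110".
read '0': r0 → r0
  read '1': r0 → r3
  read '0': r3 → r2
  read '1': r2 → r3
  read '1': r3 → r1
  read '1': r1 → r1
  read '1': r1 → r1
  read '0': r1 → r2
r0 -> r0 -> r3 -> r2 -> r3 -> r1 -> r1 -> r1 -> r2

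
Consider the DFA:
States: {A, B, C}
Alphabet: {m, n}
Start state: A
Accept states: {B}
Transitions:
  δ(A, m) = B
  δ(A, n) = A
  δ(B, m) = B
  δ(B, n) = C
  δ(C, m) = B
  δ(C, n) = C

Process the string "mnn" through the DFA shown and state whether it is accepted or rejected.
Processing string "mnn":
  A --m--> B
  B --n--> C
  C --n--> C
Final state: C
Accept states: {B}
No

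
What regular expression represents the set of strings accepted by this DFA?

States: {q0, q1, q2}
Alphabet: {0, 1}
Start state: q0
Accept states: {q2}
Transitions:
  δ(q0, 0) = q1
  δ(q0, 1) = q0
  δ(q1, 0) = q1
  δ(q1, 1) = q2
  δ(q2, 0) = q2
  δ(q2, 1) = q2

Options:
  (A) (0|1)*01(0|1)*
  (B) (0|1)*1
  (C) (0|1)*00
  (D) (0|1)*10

Check each option against the DFA on short strings; one disagreement eliminates an option:
  (A) (0|1)*01(0|1)*: agrees with the DFA on every string of length ≤ 6
  (B) (0|1)*1: on '1' the DFA goes q0 → q0 and rejects (q0 ∉ Accept), but the regex matches it → eliminate
  (C) (0|1)*00: on '00' the DFA goes q0 → q1 → q1 and rejects (q1 ∉ Accept), but the regex matches it → eliminate
  (D) (0|1)*10: on '01' the DFA goes q0 → q1 → q2 and accepts (q2 ∈ Accept), but the regex does not match it → eliminate
Only (A) is consistent with the DFA.
(A) (0|1)*01(0|1)*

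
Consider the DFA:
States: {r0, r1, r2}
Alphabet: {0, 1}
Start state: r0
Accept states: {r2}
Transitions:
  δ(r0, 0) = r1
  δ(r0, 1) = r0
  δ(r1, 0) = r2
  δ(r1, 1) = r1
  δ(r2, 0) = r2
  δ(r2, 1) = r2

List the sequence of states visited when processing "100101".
read '1': r0 → r0
  read '0': r0 → r1
  read '0': r1 → r2
  read '1': r2 → r2
  read '0': r2 → r2
  read '1': r2 → r2
r0 -> r0 -> r1 -> r2 -> r2 -> r2 -> r2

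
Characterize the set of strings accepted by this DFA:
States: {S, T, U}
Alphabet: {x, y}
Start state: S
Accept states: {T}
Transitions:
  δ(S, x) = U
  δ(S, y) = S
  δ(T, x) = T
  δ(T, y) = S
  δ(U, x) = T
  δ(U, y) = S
Testing a few strings:
  'y' → reject
  'x' → reject
  'xx' → accept
  'yxx' → accept
State roles: S=last symbol not x; T=two trailing x's; U=one trailing x
All strings over {x,y} ending with xx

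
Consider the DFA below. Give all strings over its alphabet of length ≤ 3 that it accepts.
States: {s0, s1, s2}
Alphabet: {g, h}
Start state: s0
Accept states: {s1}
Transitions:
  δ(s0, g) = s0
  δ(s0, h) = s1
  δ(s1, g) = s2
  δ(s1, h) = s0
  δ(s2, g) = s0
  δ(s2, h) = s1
h, gh, ggh, hgh, hhh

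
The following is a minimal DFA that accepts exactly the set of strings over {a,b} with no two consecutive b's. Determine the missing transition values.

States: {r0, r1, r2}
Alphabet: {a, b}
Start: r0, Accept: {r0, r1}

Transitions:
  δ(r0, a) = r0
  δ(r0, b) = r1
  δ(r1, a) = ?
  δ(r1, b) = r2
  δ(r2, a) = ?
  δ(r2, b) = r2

From the language and accept set, identify what each state tracks — r0: last symbol not b (ok); r1: last symbol b (ok); r2: saw bb (dead).
Each missing δ(q, a) is the state matching the new tracked value after reading a.
δ(r1, a) = r0; δ(r2, a) = r2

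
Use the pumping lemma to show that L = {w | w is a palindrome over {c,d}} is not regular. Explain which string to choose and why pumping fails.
Assume L is regular with pumping length p. Idea: pumping the leading c-block breaks the symmetry.
Choose s = c^p d c^p (a palindrome of length 2p+1 ≥ p). By the pumping lemma, s = xyz with |xy| ≤ p, |y| > 0, so y = c^k with k > 0 (xy lies entirely in the first c^p). Then xy²z = c^(p+k) d c^p, which is not a palindrome since p+k ≠ p.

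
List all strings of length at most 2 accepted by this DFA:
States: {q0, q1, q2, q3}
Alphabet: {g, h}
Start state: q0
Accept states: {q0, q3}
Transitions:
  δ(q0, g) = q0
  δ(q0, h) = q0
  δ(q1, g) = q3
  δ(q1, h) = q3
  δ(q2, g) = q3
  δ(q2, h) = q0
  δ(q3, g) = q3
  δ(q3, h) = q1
ε, g, h, gg, gh, hg, hh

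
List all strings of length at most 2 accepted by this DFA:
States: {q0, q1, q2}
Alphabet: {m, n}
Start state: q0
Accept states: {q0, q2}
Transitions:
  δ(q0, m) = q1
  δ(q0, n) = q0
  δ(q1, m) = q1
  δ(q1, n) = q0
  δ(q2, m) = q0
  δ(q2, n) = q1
ε, n, mn, nn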